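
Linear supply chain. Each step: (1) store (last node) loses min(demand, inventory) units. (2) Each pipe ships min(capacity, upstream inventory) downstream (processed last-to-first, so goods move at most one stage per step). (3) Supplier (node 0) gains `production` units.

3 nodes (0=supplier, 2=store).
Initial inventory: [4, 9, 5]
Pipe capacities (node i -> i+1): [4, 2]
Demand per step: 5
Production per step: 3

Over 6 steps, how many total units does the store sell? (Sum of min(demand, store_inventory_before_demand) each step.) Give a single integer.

Answer: 15

Derivation:
Step 1: sold=5 (running total=5) -> [3 11 2]
Step 2: sold=2 (running total=7) -> [3 12 2]
Step 3: sold=2 (running total=9) -> [3 13 2]
Step 4: sold=2 (running total=11) -> [3 14 2]
Step 5: sold=2 (running total=13) -> [3 15 2]
Step 6: sold=2 (running total=15) -> [3 16 2]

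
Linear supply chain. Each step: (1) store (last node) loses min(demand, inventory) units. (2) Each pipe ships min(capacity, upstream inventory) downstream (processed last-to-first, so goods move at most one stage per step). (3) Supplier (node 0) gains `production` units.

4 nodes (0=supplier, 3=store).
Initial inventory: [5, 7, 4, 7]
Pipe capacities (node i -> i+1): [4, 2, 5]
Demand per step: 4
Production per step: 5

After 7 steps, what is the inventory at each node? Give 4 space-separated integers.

Step 1: demand=4,sold=4 ship[2->3]=4 ship[1->2]=2 ship[0->1]=4 prod=5 -> inv=[6 9 2 7]
Step 2: demand=4,sold=4 ship[2->3]=2 ship[1->2]=2 ship[0->1]=4 prod=5 -> inv=[7 11 2 5]
Step 3: demand=4,sold=4 ship[2->3]=2 ship[1->2]=2 ship[0->1]=4 prod=5 -> inv=[8 13 2 3]
Step 4: demand=4,sold=3 ship[2->3]=2 ship[1->2]=2 ship[0->1]=4 prod=5 -> inv=[9 15 2 2]
Step 5: demand=4,sold=2 ship[2->3]=2 ship[1->2]=2 ship[0->1]=4 prod=5 -> inv=[10 17 2 2]
Step 6: demand=4,sold=2 ship[2->3]=2 ship[1->2]=2 ship[0->1]=4 prod=5 -> inv=[11 19 2 2]
Step 7: demand=4,sold=2 ship[2->3]=2 ship[1->2]=2 ship[0->1]=4 prod=5 -> inv=[12 21 2 2]

12 21 2 2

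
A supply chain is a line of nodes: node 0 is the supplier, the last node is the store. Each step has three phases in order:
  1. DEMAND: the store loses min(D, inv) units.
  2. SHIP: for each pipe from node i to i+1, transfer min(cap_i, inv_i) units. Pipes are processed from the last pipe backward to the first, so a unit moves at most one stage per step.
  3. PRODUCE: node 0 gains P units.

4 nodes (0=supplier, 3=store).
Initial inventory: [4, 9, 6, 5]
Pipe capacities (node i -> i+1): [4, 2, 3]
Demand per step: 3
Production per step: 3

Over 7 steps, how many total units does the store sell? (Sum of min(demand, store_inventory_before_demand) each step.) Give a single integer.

Step 1: sold=3 (running total=3) -> [3 11 5 5]
Step 2: sold=3 (running total=6) -> [3 12 4 5]
Step 3: sold=3 (running total=9) -> [3 13 3 5]
Step 4: sold=3 (running total=12) -> [3 14 2 5]
Step 5: sold=3 (running total=15) -> [3 15 2 4]
Step 6: sold=3 (running total=18) -> [3 16 2 3]
Step 7: sold=3 (running total=21) -> [3 17 2 2]

Answer: 21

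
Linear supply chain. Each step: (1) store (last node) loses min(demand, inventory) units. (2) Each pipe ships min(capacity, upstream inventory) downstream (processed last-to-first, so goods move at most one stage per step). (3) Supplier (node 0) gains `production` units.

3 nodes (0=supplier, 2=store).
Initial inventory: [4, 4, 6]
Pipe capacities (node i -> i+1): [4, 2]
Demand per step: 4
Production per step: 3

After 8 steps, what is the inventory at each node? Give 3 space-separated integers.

Step 1: demand=4,sold=4 ship[1->2]=2 ship[0->1]=4 prod=3 -> inv=[3 6 4]
Step 2: demand=4,sold=4 ship[1->2]=2 ship[0->1]=3 prod=3 -> inv=[3 7 2]
Step 3: demand=4,sold=2 ship[1->2]=2 ship[0->1]=3 prod=3 -> inv=[3 8 2]
Step 4: demand=4,sold=2 ship[1->2]=2 ship[0->1]=3 prod=3 -> inv=[3 9 2]
Step 5: demand=4,sold=2 ship[1->2]=2 ship[0->1]=3 prod=3 -> inv=[3 10 2]
Step 6: demand=4,sold=2 ship[1->2]=2 ship[0->1]=3 prod=3 -> inv=[3 11 2]
Step 7: demand=4,sold=2 ship[1->2]=2 ship[0->1]=3 prod=3 -> inv=[3 12 2]
Step 8: demand=4,sold=2 ship[1->2]=2 ship[0->1]=3 prod=3 -> inv=[3 13 2]

3 13 2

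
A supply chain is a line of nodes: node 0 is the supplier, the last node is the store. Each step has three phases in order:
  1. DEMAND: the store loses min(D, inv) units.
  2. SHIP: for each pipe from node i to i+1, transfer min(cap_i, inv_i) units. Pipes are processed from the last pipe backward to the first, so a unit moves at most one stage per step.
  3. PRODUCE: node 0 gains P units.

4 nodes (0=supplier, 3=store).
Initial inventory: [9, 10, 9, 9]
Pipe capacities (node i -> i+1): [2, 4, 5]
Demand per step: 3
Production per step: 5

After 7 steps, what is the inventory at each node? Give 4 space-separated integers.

Step 1: demand=3,sold=3 ship[2->3]=5 ship[1->2]=4 ship[0->1]=2 prod=5 -> inv=[12 8 8 11]
Step 2: demand=3,sold=3 ship[2->3]=5 ship[1->2]=4 ship[0->1]=2 prod=5 -> inv=[15 6 7 13]
Step 3: demand=3,sold=3 ship[2->3]=5 ship[1->2]=4 ship[0->1]=2 prod=5 -> inv=[18 4 6 15]
Step 4: demand=3,sold=3 ship[2->3]=5 ship[1->2]=4 ship[0->1]=2 prod=5 -> inv=[21 2 5 17]
Step 5: demand=3,sold=3 ship[2->3]=5 ship[1->2]=2 ship[0->1]=2 prod=5 -> inv=[24 2 2 19]
Step 6: demand=3,sold=3 ship[2->3]=2 ship[1->2]=2 ship[0->1]=2 prod=5 -> inv=[27 2 2 18]
Step 7: demand=3,sold=3 ship[2->3]=2 ship[1->2]=2 ship[0->1]=2 prod=5 -> inv=[30 2 2 17]

30 2 2 17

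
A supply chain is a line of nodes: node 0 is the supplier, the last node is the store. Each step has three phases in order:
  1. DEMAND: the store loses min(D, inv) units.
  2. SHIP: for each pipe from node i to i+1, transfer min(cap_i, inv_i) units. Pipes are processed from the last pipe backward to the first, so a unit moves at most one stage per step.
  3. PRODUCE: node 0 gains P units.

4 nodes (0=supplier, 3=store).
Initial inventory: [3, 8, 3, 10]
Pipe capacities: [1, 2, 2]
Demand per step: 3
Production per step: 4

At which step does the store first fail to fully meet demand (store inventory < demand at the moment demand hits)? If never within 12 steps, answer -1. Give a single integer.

Step 1: demand=3,sold=3 ship[2->3]=2 ship[1->2]=2 ship[0->1]=1 prod=4 -> [6 7 3 9]
Step 2: demand=3,sold=3 ship[2->3]=2 ship[1->2]=2 ship[0->1]=1 prod=4 -> [9 6 3 8]
Step 3: demand=3,sold=3 ship[2->3]=2 ship[1->2]=2 ship[0->1]=1 prod=4 -> [12 5 3 7]
Step 4: demand=3,sold=3 ship[2->3]=2 ship[1->2]=2 ship[0->1]=1 prod=4 -> [15 4 3 6]
Step 5: demand=3,sold=3 ship[2->3]=2 ship[1->2]=2 ship[0->1]=1 prod=4 -> [18 3 3 5]
Step 6: demand=3,sold=3 ship[2->3]=2 ship[1->2]=2 ship[0->1]=1 prod=4 -> [21 2 3 4]
Step 7: demand=3,sold=3 ship[2->3]=2 ship[1->2]=2 ship[0->1]=1 prod=4 -> [24 1 3 3]
Step 8: demand=3,sold=3 ship[2->3]=2 ship[1->2]=1 ship[0->1]=1 prod=4 -> [27 1 2 2]
Step 9: demand=3,sold=2 ship[2->3]=2 ship[1->2]=1 ship[0->1]=1 prod=4 -> [30 1 1 2]
Step 10: demand=3,sold=2 ship[2->3]=1 ship[1->2]=1 ship[0->1]=1 prod=4 -> [33 1 1 1]
Step 11: demand=3,sold=1 ship[2->3]=1 ship[1->2]=1 ship[0->1]=1 prod=4 -> [36 1 1 1]
Step 12: demand=3,sold=1 ship[2->3]=1 ship[1->2]=1 ship[0->1]=1 prod=4 -> [39 1 1 1]
First stockout at step 9

9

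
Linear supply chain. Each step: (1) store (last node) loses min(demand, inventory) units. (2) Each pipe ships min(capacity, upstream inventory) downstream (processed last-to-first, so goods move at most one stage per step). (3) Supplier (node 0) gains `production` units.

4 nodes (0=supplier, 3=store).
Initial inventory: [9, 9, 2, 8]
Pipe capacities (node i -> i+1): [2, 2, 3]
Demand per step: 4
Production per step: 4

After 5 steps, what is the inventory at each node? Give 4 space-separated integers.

Step 1: demand=4,sold=4 ship[2->3]=2 ship[1->2]=2 ship[0->1]=2 prod=4 -> inv=[11 9 2 6]
Step 2: demand=4,sold=4 ship[2->3]=2 ship[1->2]=2 ship[0->1]=2 prod=4 -> inv=[13 9 2 4]
Step 3: demand=4,sold=4 ship[2->3]=2 ship[1->2]=2 ship[0->1]=2 prod=4 -> inv=[15 9 2 2]
Step 4: demand=4,sold=2 ship[2->3]=2 ship[1->2]=2 ship[0->1]=2 prod=4 -> inv=[17 9 2 2]
Step 5: demand=4,sold=2 ship[2->3]=2 ship[1->2]=2 ship[0->1]=2 prod=4 -> inv=[19 9 2 2]

19 9 2 2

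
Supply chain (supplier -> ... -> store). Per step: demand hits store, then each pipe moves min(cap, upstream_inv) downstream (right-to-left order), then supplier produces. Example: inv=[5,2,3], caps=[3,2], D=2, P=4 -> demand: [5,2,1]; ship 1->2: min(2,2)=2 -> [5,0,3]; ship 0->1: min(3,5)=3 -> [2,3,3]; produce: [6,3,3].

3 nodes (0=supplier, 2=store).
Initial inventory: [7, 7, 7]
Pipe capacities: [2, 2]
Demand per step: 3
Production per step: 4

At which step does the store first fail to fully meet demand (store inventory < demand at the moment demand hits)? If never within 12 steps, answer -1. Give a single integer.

Step 1: demand=3,sold=3 ship[1->2]=2 ship[0->1]=2 prod=4 -> [9 7 6]
Step 2: demand=3,sold=3 ship[1->2]=2 ship[0->1]=2 prod=4 -> [11 7 5]
Step 3: demand=3,sold=3 ship[1->2]=2 ship[0->1]=2 prod=4 -> [13 7 4]
Step 4: demand=3,sold=3 ship[1->2]=2 ship[0->1]=2 prod=4 -> [15 7 3]
Step 5: demand=3,sold=3 ship[1->2]=2 ship[0->1]=2 prod=4 -> [17 7 2]
Step 6: demand=3,sold=2 ship[1->2]=2 ship[0->1]=2 prod=4 -> [19 7 2]
Step 7: demand=3,sold=2 ship[1->2]=2 ship[0->1]=2 prod=4 -> [21 7 2]
Step 8: demand=3,sold=2 ship[1->2]=2 ship[0->1]=2 prod=4 -> [23 7 2]
Step 9: demand=3,sold=2 ship[1->2]=2 ship[0->1]=2 prod=4 -> [25 7 2]
Step 10: demand=3,sold=2 ship[1->2]=2 ship[0->1]=2 prod=4 -> [27 7 2]
Step 11: demand=3,sold=2 ship[1->2]=2 ship[0->1]=2 prod=4 -> [29 7 2]
Step 12: demand=3,sold=2 ship[1->2]=2 ship[0->1]=2 prod=4 -> [31 7 2]
First stockout at step 6

6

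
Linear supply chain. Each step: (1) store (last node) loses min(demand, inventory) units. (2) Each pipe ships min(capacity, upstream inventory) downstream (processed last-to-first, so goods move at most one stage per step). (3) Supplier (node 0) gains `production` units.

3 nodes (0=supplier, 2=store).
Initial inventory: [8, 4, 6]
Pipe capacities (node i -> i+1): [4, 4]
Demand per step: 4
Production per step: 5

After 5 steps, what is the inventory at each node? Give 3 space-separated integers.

Step 1: demand=4,sold=4 ship[1->2]=4 ship[0->1]=4 prod=5 -> inv=[9 4 6]
Step 2: demand=4,sold=4 ship[1->2]=4 ship[0->1]=4 prod=5 -> inv=[10 4 6]
Step 3: demand=4,sold=4 ship[1->2]=4 ship[0->1]=4 prod=5 -> inv=[11 4 6]
Step 4: demand=4,sold=4 ship[1->2]=4 ship[0->1]=4 prod=5 -> inv=[12 4 6]
Step 5: demand=4,sold=4 ship[1->2]=4 ship[0->1]=4 prod=5 -> inv=[13 4 6]

13 4 6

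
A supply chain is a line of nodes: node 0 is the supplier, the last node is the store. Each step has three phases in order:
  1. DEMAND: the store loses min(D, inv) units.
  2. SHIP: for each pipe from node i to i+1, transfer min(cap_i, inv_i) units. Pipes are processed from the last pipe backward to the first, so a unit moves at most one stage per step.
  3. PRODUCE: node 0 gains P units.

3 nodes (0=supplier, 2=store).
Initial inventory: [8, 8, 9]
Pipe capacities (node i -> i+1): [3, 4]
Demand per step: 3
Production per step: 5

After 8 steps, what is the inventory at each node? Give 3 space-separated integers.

Step 1: demand=3,sold=3 ship[1->2]=4 ship[0->1]=3 prod=5 -> inv=[10 7 10]
Step 2: demand=3,sold=3 ship[1->2]=4 ship[0->1]=3 prod=5 -> inv=[12 6 11]
Step 3: demand=3,sold=3 ship[1->2]=4 ship[0->1]=3 prod=5 -> inv=[14 5 12]
Step 4: demand=3,sold=3 ship[1->2]=4 ship[0->1]=3 prod=5 -> inv=[16 4 13]
Step 5: demand=3,sold=3 ship[1->2]=4 ship[0->1]=3 prod=5 -> inv=[18 3 14]
Step 6: demand=3,sold=3 ship[1->2]=3 ship[0->1]=3 prod=5 -> inv=[20 3 14]
Step 7: demand=3,sold=3 ship[1->2]=3 ship[0->1]=3 prod=5 -> inv=[22 3 14]
Step 8: demand=3,sold=3 ship[1->2]=3 ship[0->1]=3 prod=5 -> inv=[24 3 14]

24 3 14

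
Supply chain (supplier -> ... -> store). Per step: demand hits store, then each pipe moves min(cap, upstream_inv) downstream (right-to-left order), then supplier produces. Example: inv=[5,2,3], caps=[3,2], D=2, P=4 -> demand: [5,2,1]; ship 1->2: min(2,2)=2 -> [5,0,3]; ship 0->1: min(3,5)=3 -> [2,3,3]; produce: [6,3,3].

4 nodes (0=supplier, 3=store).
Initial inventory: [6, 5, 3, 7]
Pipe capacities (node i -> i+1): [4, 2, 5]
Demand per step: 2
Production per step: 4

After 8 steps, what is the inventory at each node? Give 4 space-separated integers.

Step 1: demand=2,sold=2 ship[2->3]=3 ship[1->2]=2 ship[0->1]=4 prod=4 -> inv=[6 7 2 8]
Step 2: demand=2,sold=2 ship[2->3]=2 ship[1->2]=2 ship[0->1]=4 prod=4 -> inv=[6 9 2 8]
Step 3: demand=2,sold=2 ship[2->3]=2 ship[1->2]=2 ship[0->1]=4 prod=4 -> inv=[6 11 2 8]
Step 4: demand=2,sold=2 ship[2->3]=2 ship[1->2]=2 ship[0->1]=4 prod=4 -> inv=[6 13 2 8]
Step 5: demand=2,sold=2 ship[2->3]=2 ship[1->2]=2 ship[0->1]=4 prod=4 -> inv=[6 15 2 8]
Step 6: demand=2,sold=2 ship[2->3]=2 ship[1->2]=2 ship[0->1]=4 prod=4 -> inv=[6 17 2 8]
Step 7: demand=2,sold=2 ship[2->3]=2 ship[1->2]=2 ship[0->1]=4 prod=4 -> inv=[6 19 2 8]
Step 8: demand=2,sold=2 ship[2->3]=2 ship[1->2]=2 ship[0->1]=4 prod=4 -> inv=[6 21 2 8]

6 21 2 8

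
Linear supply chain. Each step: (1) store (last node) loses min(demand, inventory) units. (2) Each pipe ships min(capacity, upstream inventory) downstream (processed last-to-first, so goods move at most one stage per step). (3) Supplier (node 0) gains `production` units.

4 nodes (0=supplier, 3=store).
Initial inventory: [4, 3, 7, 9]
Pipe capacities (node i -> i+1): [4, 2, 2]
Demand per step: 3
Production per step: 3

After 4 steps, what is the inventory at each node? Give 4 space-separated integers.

Step 1: demand=3,sold=3 ship[2->3]=2 ship[1->2]=2 ship[0->1]=4 prod=3 -> inv=[3 5 7 8]
Step 2: demand=3,sold=3 ship[2->3]=2 ship[1->2]=2 ship[0->1]=3 prod=3 -> inv=[3 6 7 7]
Step 3: demand=3,sold=3 ship[2->3]=2 ship[1->2]=2 ship[0->1]=3 prod=3 -> inv=[3 7 7 6]
Step 4: demand=3,sold=3 ship[2->3]=2 ship[1->2]=2 ship[0->1]=3 prod=3 -> inv=[3 8 7 5]

3 8 7 5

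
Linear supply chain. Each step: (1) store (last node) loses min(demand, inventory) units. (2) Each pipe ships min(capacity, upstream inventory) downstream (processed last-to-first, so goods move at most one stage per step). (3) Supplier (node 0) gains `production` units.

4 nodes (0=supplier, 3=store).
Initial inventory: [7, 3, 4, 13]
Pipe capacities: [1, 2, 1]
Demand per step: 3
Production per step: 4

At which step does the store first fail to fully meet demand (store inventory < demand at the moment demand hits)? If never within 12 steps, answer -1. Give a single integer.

Step 1: demand=3,sold=3 ship[2->3]=1 ship[1->2]=2 ship[0->1]=1 prod=4 -> [10 2 5 11]
Step 2: demand=3,sold=3 ship[2->3]=1 ship[1->2]=2 ship[0->1]=1 prod=4 -> [13 1 6 9]
Step 3: demand=3,sold=3 ship[2->3]=1 ship[1->2]=1 ship[0->1]=1 prod=4 -> [16 1 6 7]
Step 4: demand=3,sold=3 ship[2->3]=1 ship[1->2]=1 ship[0->1]=1 prod=4 -> [19 1 6 5]
Step 5: demand=3,sold=3 ship[2->3]=1 ship[1->2]=1 ship[0->1]=1 prod=4 -> [22 1 6 3]
Step 6: demand=3,sold=3 ship[2->3]=1 ship[1->2]=1 ship[0->1]=1 prod=4 -> [25 1 6 1]
Step 7: demand=3,sold=1 ship[2->3]=1 ship[1->2]=1 ship[0->1]=1 prod=4 -> [28 1 6 1]
Step 8: demand=3,sold=1 ship[2->3]=1 ship[1->2]=1 ship[0->1]=1 prod=4 -> [31 1 6 1]
Step 9: demand=3,sold=1 ship[2->3]=1 ship[1->2]=1 ship[0->1]=1 prod=4 -> [34 1 6 1]
Step 10: demand=3,sold=1 ship[2->3]=1 ship[1->2]=1 ship[0->1]=1 prod=4 -> [37 1 6 1]
Step 11: demand=3,sold=1 ship[2->3]=1 ship[1->2]=1 ship[0->1]=1 prod=4 -> [40 1 6 1]
Step 12: demand=3,sold=1 ship[2->3]=1 ship[1->2]=1 ship[0->1]=1 prod=4 -> [43 1 6 1]
First stockout at step 7

7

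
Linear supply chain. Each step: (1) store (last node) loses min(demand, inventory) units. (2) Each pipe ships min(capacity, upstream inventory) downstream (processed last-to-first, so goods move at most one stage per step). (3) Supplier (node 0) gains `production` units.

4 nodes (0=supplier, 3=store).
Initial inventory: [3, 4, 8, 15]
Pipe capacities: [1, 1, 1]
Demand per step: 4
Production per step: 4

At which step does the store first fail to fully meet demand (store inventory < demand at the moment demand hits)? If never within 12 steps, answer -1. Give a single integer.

Step 1: demand=4,sold=4 ship[2->3]=1 ship[1->2]=1 ship[0->1]=1 prod=4 -> [6 4 8 12]
Step 2: demand=4,sold=4 ship[2->3]=1 ship[1->2]=1 ship[0->1]=1 prod=4 -> [9 4 8 9]
Step 3: demand=4,sold=4 ship[2->3]=1 ship[1->2]=1 ship[0->1]=1 prod=4 -> [12 4 8 6]
Step 4: demand=4,sold=4 ship[2->3]=1 ship[1->2]=1 ship[0->1]=1 prod=4 -> [15 4 8 3]
Step 5: demand=4,sold=3 ship[2->3]=1 ship[1->2]=1 ship[0->1]=1 prod=4 -> [18 4 8 1]
Step 6: demand=4,sold=1 ship[2->3]=1 ship[1->2]=1 ship[0->1]=1 prod=4 -> [21 4 8 1]
Step 7: demand=4,sold=1 ship[2->3]=1 ship[1->2]=1 ship[0->1]=1 prod=4 -> [24 4 8 1]
Step 8: demand=4,sold=1 ship[2->3]=1 ship[1->2]=1 ship[0->1]=1 prod=4 -> [27 4 8 1]
Step 9: demand=4,sold=1 ship[2->3]=1 ship[1->2]=1 ship[0->1]=1 prod=4 -> [30 4 8 1]
Step 10: demand=4,sold=1 ship[2->3]=1 ship[1->2]=1 ship[0->1]=1 prod=4 -> [33 4 8 1]
Step 11: demand=4,sold=1 ship[2->3]=1 ship[1->2]=1 ship[0->1]=1 prod=4 -> [36 4 8 1]
Step 12: demand=4,sold=1 ship[2->3]=1 ship[1->2]=1 ship[0->1]=1 prod=4 -> [39 4 8 1]
First stockout at step 5

5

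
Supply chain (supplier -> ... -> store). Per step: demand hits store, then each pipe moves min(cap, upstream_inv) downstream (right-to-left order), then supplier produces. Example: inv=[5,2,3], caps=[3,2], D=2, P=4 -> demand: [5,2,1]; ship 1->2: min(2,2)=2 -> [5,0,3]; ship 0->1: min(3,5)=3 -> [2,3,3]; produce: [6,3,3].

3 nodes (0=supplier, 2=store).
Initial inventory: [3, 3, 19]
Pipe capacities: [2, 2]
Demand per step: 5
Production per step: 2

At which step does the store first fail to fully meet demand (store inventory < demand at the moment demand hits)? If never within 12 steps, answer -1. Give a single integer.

Step 1: demand=5,sold=5 ship[1->2]=2 ship[0->1]=2 prod=2 -> [3 3 16]
Step 2: demand=5,sold=5 ship[1->2]=2 ship[0->1]=2 prod=2 -> [3 3 13]
Step 3: demand=5,sold=5 ship[1->2]=2 ship[0->1]=2 prod=2 -> [3 3 10]
Step 4: demand=5,sold=5 ship[1->2]=2 ship[0->1]=2 prod=2 -> [3 3 7]
Step 5: demand=5,sold=5 ship[1->2]=2 ship[0->1]=2 prod=2 -> [3 3 4]
Step 6: demand=5,sold=4 ship[1->2]=2 ship[0->1]=2 prod=2 -> [3 3 2]
Step 7: demand=5,sold=2 ship[1->2]=2 ship[0->1]=2 prod=2 -> [3 3 2]
Step 8: demand=5,sold=2 ship[1->2]=2 ship[0->1]=2 prod=2 -> [3 3 2]
Step 9: demand=5,sold=2 ship[1->2]=2 ship[0->1]=2 prod=2 -> [3 3 2]
Step 10: demand=5,sold=2 ship[1->2]=2 ship[0->1]=2 prod=2 -> [3 3 2]
Step 11: demand=5,sold=2 ship[1->2]=2 ship[0->1]=2 prod=2 -> [3 3 2]
Step 12: demand=5,sold=2 ship[1->2]=2 ship[0->1]=2 prod=2 -> [3 3 2]
First stockout at step 6

6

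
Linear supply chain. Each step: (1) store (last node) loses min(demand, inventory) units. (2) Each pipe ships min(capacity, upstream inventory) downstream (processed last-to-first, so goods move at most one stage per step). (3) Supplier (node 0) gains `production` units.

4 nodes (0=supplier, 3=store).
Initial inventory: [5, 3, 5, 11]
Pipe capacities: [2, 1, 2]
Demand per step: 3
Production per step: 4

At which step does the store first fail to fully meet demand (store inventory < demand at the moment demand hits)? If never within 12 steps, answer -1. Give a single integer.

Step 1: demand=3,sold=3 ship[2->3]=2 ship[1->2]=1 ship[0->1]=2 prod=4 -> [7 4 4 10]
Step 2: demand=3,sold=3 ship[2->3]=2 ship[1->2]=1 ship[0->1]=2 prod=4 -> [9 5 3 9]
Step 3: demand=3,sold=3 ship[2->3]=2 ship[1->2]=1 ship[0->1]=2 prod=4 -> [11 6 2 8]
Step 4: demand=3,sold=3 ship[2->3]=2 ship[1->2]=1 ship[0->1]=2 prod=4 -> [13 7 1 7]
Step 5: demand=3,sold=3 ship[2->3]=1 ship[1->2]=1 ship[0->1]=2 prod=4 -> [15 8 1 5]
Step 6: demand=3,sold=3 ship[2->3]=1 ship[1->2]=1 ship[0->1]=2 prod=4 -> [17 9 1 3]
Step 7: demand=3,sold=3 ship[2->3]=1 ship[1->2]=1 ship[0->1]=2 prod=4 -> [19 10 1 1]
Step 8: demand=3,sold=1 ship[2->3]=1 ship[1->2]=1 ship[0->1]=2 prod=4 -> [21 11 1 1]
Step 9: demand=3,sold=1 ship[2->3]=1 ship[1->2]=1 ship[0->1]=2 prod=4 -> [23 12 1 1]
Step 10: demand=3,sold=1 ship[2->3]=1 ship[1->2]=1 ship[0->1]=2 prod=4 -> [25 13 1 1]
Step 11: demand=3,sold=1 ship[2->3]=1 ship[1->2]=1 ship[0->1]=2 prod=4 -> [27 14 1 1]
Step 12: demand=3,sold=1 ship[2->3]=1 ship[1->2]=1 ship[0->1]=2 prod=4 -> [29 15 1 1]
First stockout at step 8

8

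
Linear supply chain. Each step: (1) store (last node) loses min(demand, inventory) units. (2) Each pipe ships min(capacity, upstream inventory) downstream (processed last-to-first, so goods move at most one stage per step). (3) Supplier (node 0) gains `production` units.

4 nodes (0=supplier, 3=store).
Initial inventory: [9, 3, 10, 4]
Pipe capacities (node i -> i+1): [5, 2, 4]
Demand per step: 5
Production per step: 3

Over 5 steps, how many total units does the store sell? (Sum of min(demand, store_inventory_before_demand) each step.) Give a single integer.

Step 1: sold=4 (running total=4) -> [7 6 8 4]
Step 2: sold=4 (running total=8) -> [5 9 6 4]
Step 3: sold=4 (running total=12) -> [3 12 4 4]
Step 4: sold=4 (running total=16) -> [3 13 2 4]
Step 5: sold=4 (running total=20) -> [3 14 2 2]

Answer: 20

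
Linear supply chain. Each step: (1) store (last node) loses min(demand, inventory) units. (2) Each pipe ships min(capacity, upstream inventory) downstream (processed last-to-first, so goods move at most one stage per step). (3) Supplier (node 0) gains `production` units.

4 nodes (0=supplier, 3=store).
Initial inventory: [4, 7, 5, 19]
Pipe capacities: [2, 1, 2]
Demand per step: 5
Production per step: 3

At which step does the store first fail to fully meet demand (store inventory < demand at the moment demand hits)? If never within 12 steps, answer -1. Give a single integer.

Step 1: demand=5,sold=5 ship[2->3]=2 ship[1->2]=1 ship[0->1]=2 prod=3 -> [5 8 4 16]
Step 2: demand=5,sold=5 ship[2->3]=2 ship[1->2]=1 ship[0->1]=2 prod=3 -> [6 9 3 13]
Step 3: demand=5,sold=5 ship[2->3]=2 ship[1->2]=1 ship[0->1]=2 prod=3 -> [7 10 2 10]
Step 4: demand=5,sold=5 ship[2->3]=2 ship[1->2]=1 ship[0->1]=2 prod=3 -> [8 11 1 7]
Step 5: demand=5,sold=5 ship[2->3]=1 ship[1->2]=1 ship[0->1]=2 prod=3 -> [9 12 1 3]
Step 6: demand=5,sold=3 ship[2->3]=1 ship[1->2]=1 ship[0->1]=2 prod=3 -> [10 13 1 1]
Step 7: demand=5,sold=1 ship[2->3]=1 ship[1->2]=1 ship[0->1]=2 prod=3 -> [11 14 1 1]
Step 8: demand=5,sold=1 ship[2->3]=1 ship[1->2]=1 ship[0->1]=2 prod=3 -> [12 15 1 1]
Step 9: demand=5,sold=1 ship[2->3]=1 ship[1->2]=1 ship[0->1]=2 prod=3 -> [13 16 1 1]
Step 10: demand=5,sold=1 ship[2->3]=1 ship[1->2]=1 ship[0->1]=2 prod=3 -> [14 17 1 1]
Step 11: demand=5,sold=1 ship[2->3]=1 ship[1->2]=1 ship[0->1]=2 prod=3 -> [15 18 1 1]
Step 12: demand=5,sold=1 ship[2->3]=1 ship[1->2]=1 ship[0->1]=2 prod=3 -> [16 19 1 1]
First stockout at step 6

6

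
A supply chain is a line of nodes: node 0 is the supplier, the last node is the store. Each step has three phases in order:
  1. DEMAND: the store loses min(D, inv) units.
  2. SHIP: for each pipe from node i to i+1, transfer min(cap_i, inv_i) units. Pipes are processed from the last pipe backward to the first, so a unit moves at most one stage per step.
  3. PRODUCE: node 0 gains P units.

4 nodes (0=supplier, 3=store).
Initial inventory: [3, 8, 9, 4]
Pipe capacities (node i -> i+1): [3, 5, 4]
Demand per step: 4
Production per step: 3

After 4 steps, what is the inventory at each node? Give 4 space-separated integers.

Step 1: demand=4,sold=4 ship[2->3]=4 ship[1->2]=5 ship[0->1]=3 prod=3 -> inv=[3 6 10 4]
Step 2: demand=4,sold=4 ship[2->3]=4 ship[1->2]=5 ship[0->1]=3 prod=3 -> inv=[3 4 11 4]
Step 3: demand=4,sold=4 ship[2->3]=4 ship[1->2]=4 ship[0->1]=3 prod=3 -> inv=[3 3 11 4]
Step 4: demand=4,sold=4 ship[2->3]=4 ship[1->2]=3 ship[0->1]=3 prod=3 -> inv=[3 3 10 4]

3 3 10 4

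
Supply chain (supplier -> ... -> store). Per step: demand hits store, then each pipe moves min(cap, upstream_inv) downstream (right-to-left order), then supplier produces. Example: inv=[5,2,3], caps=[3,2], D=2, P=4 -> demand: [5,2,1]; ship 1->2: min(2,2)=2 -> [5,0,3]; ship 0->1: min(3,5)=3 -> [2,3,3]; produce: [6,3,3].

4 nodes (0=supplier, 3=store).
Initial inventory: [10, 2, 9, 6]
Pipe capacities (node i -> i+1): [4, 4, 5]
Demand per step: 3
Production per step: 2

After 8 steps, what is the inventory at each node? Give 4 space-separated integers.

Step 1: demand=3,sold=3 ship[2->3]=5 ship[1->2]=2 ship[0->1]=4 prod=2 -> inv=[8 4 6 8]
Step 2: demand=3,sold=3 ship[2->3]=5 ship[1->2]=4 ship[0->1]=4 prod=2 -> inv=[6 4 5 10]
Step 3: demand=3,sold=3 ship[2->3]=5 ship[1->2]=4 ship[0->1]=4 prod=2 -> inv=[4 4 4 12]
Step 4: demand=3,sold=3 ship[2->3]=4 ship[1->2]=4 ship[0->1]=4 prod=2 -> inv=[2 4 4 13]
Step 5: demand=3,sold=3 ship[2->3]=4 ship[1->2]=4 ship[0->1]=2 prod=2 -> inv=[2 2 4 14]
Step 6: demand=3,sold=3 ship[2->3]=4 ship[1->2]=2 ship[0->1]=2 prod=2 -> inv=[2 2 2 15]
Step 7: demand=3,sold=3 ship[2->3]=2 ship[1->2]=2 ship[0->1]=2 prod=2 -> inv=[2 2 2 14]
Step 8: demand=3,sold=3 ship[2->3]=2 ship[1->2]=2 ship[0->1]=2 prod=2 -> inv=[2 2 2 13]

2 2 2 13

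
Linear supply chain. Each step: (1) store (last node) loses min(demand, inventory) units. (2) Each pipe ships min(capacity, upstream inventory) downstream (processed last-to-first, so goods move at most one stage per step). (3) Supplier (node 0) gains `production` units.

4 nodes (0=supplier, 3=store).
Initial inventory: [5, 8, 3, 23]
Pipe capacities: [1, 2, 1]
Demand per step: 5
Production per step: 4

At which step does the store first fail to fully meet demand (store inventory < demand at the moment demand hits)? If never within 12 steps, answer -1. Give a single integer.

Step 1: demand=5,sold=5 ship[2->3]=1 ship[1->2]=2 ship[0->1]=1 prod=4 -> [8 7 4 19]
Step 2: demand=5,sold=5 ship[2->3]=1 ship[1->2]=2 ship[0->1]=1 prod=4 -> [11 6 5 15]
Step 3: demand=5,sold=5 ship[2->3]=1 ship[1->2]=2 ship[0->1]=1 prod=4 -> [14 5 6 11]
Step 4: demand=5,sold=5 ship[2->3]=1 ship[1->2]=2 ship[0->1]=1 prod=4 -> [17 4 7 7]
Step 5: demand=5,sold=5 ship[2->3]=1 ship[1->2]=2 ship[0->1]=1 prod=4 -> [20 3 8 3]
Step 6: demand=5,sold=3 ship[2->3]=1 ship[1->2]=2 ship[0->1]=1 prod=4 -> [23 2 9 1]
Step 7: demand=5,sold=1 ship[2->3]=1 ship[1->2]=2 ship[0->1]=1 prod=4 -> [26 1 10 1]
Step 8: demand=5,sold=1 ship[2->3]=1 ship[1->2]=1 ship[0->1]=1 prod=4 -> [29 1 10 1]
Step 9: demand=5,sold=1 ship[2->3]=1 ship[1->2]=1 ship[0->1]=1 prod=4 -> [32 1 10 1]
Step 10: demand=5,sold=1 ship[2->3]=1 ship[1->2]=1 ship[0->1]=1 prod=4 -> [35 1 10 1]
Step 11: demand=5,sold=1 ship[2->3]=1 ship[1->2]=1 ship[0->1]=1 prod=4 -> [38 1 10 1]
Step 12: demand=5,sold=1 ship[2->3]=1 ship[1->2]=1 ship[0->1]=1 prod=4 -> [41 1 10 1]
First stockout at step 6

6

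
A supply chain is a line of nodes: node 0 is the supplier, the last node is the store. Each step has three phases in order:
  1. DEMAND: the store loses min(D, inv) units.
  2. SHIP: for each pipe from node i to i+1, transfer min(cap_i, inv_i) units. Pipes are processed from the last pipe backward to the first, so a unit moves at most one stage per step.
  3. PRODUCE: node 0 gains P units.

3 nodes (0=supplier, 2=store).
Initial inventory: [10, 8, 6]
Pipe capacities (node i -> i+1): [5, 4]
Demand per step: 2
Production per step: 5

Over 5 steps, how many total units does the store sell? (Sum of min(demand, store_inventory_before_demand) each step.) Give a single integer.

Answer: 10

Derivation:
Step 1: sold=2 (running total=2) -> [10 9 8]
Step 2: sold=2 (running total=4) -> [10 10 10]
Step 3: sold=2 (running total=6) -> [10 11 12]
Step 4: sold=2 (running total=8) -> [10 12 14]
Step 5: sold=2 (running total=10) -> [10 13 16]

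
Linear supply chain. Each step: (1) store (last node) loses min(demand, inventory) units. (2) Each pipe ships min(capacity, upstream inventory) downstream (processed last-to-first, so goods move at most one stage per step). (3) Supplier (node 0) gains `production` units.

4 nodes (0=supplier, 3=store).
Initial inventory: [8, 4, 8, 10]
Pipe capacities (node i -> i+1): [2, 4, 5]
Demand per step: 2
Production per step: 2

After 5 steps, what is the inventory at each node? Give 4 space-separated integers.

Step 1: demand=2,sold=2 ship[2->3]=5 ship[1->2]=4 ship[0->1]=2 prod=2 -> inv=[8 2 7 13]
Step 2: demand=2,sold=2 ship[2->3]=5 ship[1->2]=2 ship[0->1]=2 prod=2 -> inv=[8 2 4 16]
Step 3: demand=2,sold=2 ship[2->3]=4 ship[1->2]=2 ship[0->1]=2 prod=2 -> inv=[8 2 2 18]
Step 4: demand=2,sold=2 ship[2->3]=2 ship[1->2]=2 ship[0->1]=2 prod=2 -> inv=[8 2 2 18]
Step 5: demand=2,sold=2 ship[2->3]=2 ship[1->2]=2 ship[0->1]=2 prod=2 -> inv=[8 2 2 18]

8 2 2 18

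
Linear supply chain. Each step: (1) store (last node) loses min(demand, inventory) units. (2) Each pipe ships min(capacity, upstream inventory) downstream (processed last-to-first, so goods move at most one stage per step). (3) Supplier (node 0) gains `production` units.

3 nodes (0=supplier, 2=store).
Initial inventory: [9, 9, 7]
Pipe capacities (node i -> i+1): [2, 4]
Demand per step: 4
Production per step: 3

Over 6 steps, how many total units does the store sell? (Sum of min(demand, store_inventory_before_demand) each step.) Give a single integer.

Step 1: sold=4 (running total=4) -> [10 7 7]
Step 2: sold=4 (running total=8) -> [11 5 7]
Step 3: sold=4 (running total=12) -> [12 3 7]
Step 4: sold=4 (running total=16) -> [13 2 6]
Step 5: sold=4 (running total=20) -> [14 2 4]
Step 6: sold=4 (running total=24) -> [15 2 2]

Answer: 24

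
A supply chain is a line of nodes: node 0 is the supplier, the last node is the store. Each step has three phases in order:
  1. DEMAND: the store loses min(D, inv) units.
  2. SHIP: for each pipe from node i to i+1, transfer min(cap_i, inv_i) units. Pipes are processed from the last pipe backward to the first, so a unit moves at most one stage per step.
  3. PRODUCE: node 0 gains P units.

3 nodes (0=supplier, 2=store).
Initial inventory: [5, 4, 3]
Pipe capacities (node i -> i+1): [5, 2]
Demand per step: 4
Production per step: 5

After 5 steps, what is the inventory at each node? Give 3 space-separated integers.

Step 1: demand=4,sold=3 ship[1->2]=2 ship[0->1]=5 prod=5 -> inv=[5 7 2]
Step 2: demand=4,sold=2 ship[1->2]=2 ship[0->1]=5 prod=5 -> inv=[5 10 2]
Step 3: demand=4,sold=2 ship[1->2]=2 ship[0->1]=5 prod=5 -> inv=[5 13 2]
Step 4: demand=4,sold=2 ship[1->2]=2 ship[0->1]=5 prod=5 -> inv=[5 16 2]
Step 5: demand=4,sold=2 ship[1->2]=2 ship[0->1]=5 prod=5 -> inv=[5 19 2]

5 19 2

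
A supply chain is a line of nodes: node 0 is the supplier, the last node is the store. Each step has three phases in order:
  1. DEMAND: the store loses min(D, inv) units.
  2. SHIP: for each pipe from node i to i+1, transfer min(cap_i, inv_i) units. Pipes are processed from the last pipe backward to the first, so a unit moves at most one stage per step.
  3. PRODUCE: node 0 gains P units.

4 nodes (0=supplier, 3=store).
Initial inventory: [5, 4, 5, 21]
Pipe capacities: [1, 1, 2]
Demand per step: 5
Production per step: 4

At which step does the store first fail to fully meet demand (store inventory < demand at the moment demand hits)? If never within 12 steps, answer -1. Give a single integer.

Step 1: demand=5,sold=5 ship[2->3]=2 ship[1->2]=1 ship[0->1]=1 prod=4 -> [8 4 4 18]
Step 2: demand=5,sold=5 ship[2->3]=2 ship[1->2]=1 ship[0->1]=1 prod=4 -> [11 4 3 15]
Step 3: demand=5,sold=5 ship[2->3]=2 ship[1->2]=1 ship[0->1]=1 prod=4 -> [14 4 2 12]
Step 4: demand=5,sold=5 ship[2->3]=2 ship[1->2]=1 ship[0->1]=1 prod=4 -> [17 4 1 9]
Step 5: demand=5,sold=5 ship[2->3]=1 ship[1->2]=1 ship[0->1]=1 prod=4 -> [20 4 1 5]
Step 6: demand=5,sold=5 ship[2->3]=1 ship[1->2]=1 ship[0->1]=1 prod=4 -> [23 4 1 1]
Step 7: demand=5,sold=1 ship[2->3]=1 ship[1->2]=1 ship[0->1]=1 prod=4 -> [26 4 1 1]
Step 8: demand=5,sold=1 ship[2->3]=1 ship[1->2]=1 ship[0->1]=1 prod=4 -> [29 4 1 1]
Step 9: demand=5,sold=1 ship[2->3]=1 ship[1->2]=1 ship[0->1]=1 prod=4 -> [32 4 1 1]
Step 10: demand=5,sold=1 ship[2->3]=1 ship[1->2]=1 ship[0->1]=1 prod=4 -> [35 4 1 1]
Step 11: demand=5,sold=1 ship[2->3]=1 ship[1->2]=1 ship[0->1]=1 prod=4 -> [38 4 1 1]
Step 12: demand=5,sold=1 ship[2->3]=1 ship[1->2]=1 ship[0->1]=1 prod=4 -> [41 4 1 1]
First stockout at step 7

7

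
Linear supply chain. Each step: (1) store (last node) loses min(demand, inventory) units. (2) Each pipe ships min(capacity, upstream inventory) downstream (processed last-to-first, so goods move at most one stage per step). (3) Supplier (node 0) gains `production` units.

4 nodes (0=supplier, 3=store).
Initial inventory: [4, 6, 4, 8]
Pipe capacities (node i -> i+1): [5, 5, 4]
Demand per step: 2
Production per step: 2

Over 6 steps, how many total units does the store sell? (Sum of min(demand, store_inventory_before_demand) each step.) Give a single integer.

Step 1: sold=2 (running total=2) -> [2 5 5 10]
Step 2: sold=2 (running total=4) -> [2 2 6 12]
Step 3: sold=2 (running total=6) -> [2 2 4 14]
Step 4: sold=2 (running total=8) -> [2 2 2 16]
Step 5: sold=2 (running total=10) -> [2 2 2 16]
Step 6: sold=2 (running total=12) -> [2 2 2 16]

Answer: 12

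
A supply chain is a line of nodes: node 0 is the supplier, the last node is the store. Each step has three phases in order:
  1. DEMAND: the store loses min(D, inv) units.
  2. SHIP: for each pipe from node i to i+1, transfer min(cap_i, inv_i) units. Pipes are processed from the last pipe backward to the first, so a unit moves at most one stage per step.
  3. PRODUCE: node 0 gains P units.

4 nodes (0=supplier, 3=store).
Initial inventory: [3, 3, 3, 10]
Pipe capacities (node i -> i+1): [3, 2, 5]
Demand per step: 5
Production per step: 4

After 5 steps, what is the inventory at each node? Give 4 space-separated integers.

Step 1: demand=5,sold=5 ship[2->3]=3 ship[1->2]=2 ship[0->1]=3 prod=4 -> inv=[4 4 2 8]
Step 2: demand=5,sold=5 ship[2->3]=2 ship[1->2]=2 ship[0->1]=3 prod=4 -> inv=[5 5 2 5]
Step 3: demand=5,sold=5 ship[2->3]=2 ship[1->2]=2 ship[0->1]=3 prod=4 -> inv=[6 6 2 2]
Step 4: demand=5,sold=2 ship[2->3]=2 ship[1->2]=2 ship[0->1]=3 prod=4 -> inv=[7 7 2 2]
Step 5: demand=5,sold=2 ship[2->3]=2 ship[1->2]=2 ship[0->1]=3 prod=4 -> inv=[8 8 2 2]

8 8 2 2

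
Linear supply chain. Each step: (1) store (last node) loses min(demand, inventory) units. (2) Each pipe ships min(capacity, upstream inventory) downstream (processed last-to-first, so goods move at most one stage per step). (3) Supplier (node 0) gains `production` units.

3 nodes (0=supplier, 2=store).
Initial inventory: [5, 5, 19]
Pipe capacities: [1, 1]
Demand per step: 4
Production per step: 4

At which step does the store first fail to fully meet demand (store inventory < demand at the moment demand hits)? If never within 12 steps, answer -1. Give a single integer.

Step 1: demand=4,sold=4 ship[1->2]=1 ship[0->1]=1 prod=4 -> [8 5 16]
Step 2: demand=4,sold=4 ship[1->2]=1 ship[0->1]=1 prod=4 -> [11 5 13]
Step 3: demand=4,sold=4 ship[1->2]=1 ship[0->1]=1 prod=4 -> [14 5 10]
Step 4: demand=4,sold=4 ship[1->2]=1 ship[0->1]=1 prod=4 -> [17 5 7]
Step 5: demand=4,sold=4 ship[1->2]=1 ship[0->1]=1 prod=4 -> [20 5 4]
Step 6: demand=4,sold=4 ship[1->2]=1 ship[0->1]=1 prod=4 -> [23 5 1]
Step 7: demand=4,sold=1 ship[1->2]=1 ship[0->1]=1 prod=4 -> [26 5 1]
Step 8: demand=4,sold=1 ship[1->2]=1 ship[0->1]=1 prod=4 -> [29 5 1]
Step 9: demand=4,sold=1 ship[1->2]=1 ship[0->1]=1 prod=4 -> [32 5 1]
Step 10: demand=4,sold=1 ship[1->2]=1 ship[0->1]=1 prod=4 -> [35 5 1]
Step 11: demand=4,sold=1 ship[1->2]=1 ship[0->1]=1 prod=4 -> [38 5 1]
Step 12: demand=4,sold=1 ship[1->2]=1 ship[0->1]=1 prod=4 -> [41 5 1]
First stockout at step 7

7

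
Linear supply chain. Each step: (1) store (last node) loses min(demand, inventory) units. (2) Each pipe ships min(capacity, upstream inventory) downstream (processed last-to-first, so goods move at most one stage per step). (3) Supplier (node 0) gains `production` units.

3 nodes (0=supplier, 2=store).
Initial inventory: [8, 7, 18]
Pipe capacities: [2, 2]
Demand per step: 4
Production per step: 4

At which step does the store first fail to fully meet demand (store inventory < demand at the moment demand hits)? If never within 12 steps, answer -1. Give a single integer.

Step 1: demand=4,sold=4 ship[1->2]=2 ship[0->1]=2 prod=4 -> [10 7 16]
Step 2: demand=4,sold=4 ship[1->2]=2 ship[0->1]=2 prod=4 -> [12 7 14]
Step 3: demand=4,sold=4 ship[1->2]=2 ship[0->1]=2 prod=4 -> [14 7 12]
Step 4: demand=4,sold=4 ship[1->2]=2 ship[0->1]=2 prod=4 -> [16 7 10]
Step 5: demand=4,sold=4 ship[1->2]=2 ship[0->1]=2 prod=4 -> [18 7 8]
Step 6: demand=4,sold=4 ship[1->2]=2 ship[0->1]=2 prod=4 -> [20 7 6]
Step 7: demand=4,sold=4 ship[1->2]=2 ship[0->1]=2 prod=4 -> [22 7 4]
Step 8: demand=4,sold=4 ship[1->2]=2 ship[0->1]=2 prod=4 -> [24 7 2]
Step 9: demand=4,sold=2 ship[1->2]=2 ship[0->1]=2 prod=4 -> [26 7 2]
Step 10: demand=4,sold=2 ship[1->2]=2 ship[0->1]=2 prod=4 -> [28 7 2]
Step 11: demand=4,sold=2 ship[1->2]=2 ship[0->1]=2 prod=4 -> [30 7 2]
Step 12: demand=4,sold=2 ship[1->2]=2 ship[0->1]=2 prod=4 -> [32 7 2]
First stockout at step 9

9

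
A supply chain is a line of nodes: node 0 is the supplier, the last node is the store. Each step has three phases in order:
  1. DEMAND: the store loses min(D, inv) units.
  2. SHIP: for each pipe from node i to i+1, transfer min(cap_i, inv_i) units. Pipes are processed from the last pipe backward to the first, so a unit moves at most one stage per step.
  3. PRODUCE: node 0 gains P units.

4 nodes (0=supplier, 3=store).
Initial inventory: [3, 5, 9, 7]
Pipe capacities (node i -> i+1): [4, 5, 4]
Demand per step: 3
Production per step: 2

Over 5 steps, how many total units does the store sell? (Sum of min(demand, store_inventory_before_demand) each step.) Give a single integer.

Step 1: sold=3 (running total=3) -> [2 3 10 8]
Step 2: sold=3 (running total=6) -> [2 2 9 9]
Step 3: sold=3 (running total=9) -> [2 2 7 10]
Step 4: sold=3 (running total=12) -> [2 2 5 11]
Step 5: sold=3 (running total=15) -> [2 2 3 12]

Answer: 15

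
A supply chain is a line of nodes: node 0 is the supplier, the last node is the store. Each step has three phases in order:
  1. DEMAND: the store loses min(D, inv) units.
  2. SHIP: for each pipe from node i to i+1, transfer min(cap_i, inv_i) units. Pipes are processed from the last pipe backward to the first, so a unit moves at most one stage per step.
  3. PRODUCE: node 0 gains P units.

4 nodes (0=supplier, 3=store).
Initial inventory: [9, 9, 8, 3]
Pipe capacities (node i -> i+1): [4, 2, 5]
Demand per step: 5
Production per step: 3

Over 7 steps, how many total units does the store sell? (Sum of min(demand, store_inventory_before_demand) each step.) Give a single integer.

Answer: 21

Derivation:
Step 1: sold=3 (running total=3) -> [8 11 5 5]
Step 2: sold=5 (running total=8) -> [7 13 2 5]
Step 3: sold=5 (running total=13) -> [6 15 2 2]
Step 4: sold=2 (running total=15) -> [5 17 2 2]
Step 5: sold=2 (running total=17) -> [4 19 2 2]
Step 6: sold=2 (running total=19) -> [3 21 2 2]
Step 7: sold=2 (running total=21) -> [3 22 2 2]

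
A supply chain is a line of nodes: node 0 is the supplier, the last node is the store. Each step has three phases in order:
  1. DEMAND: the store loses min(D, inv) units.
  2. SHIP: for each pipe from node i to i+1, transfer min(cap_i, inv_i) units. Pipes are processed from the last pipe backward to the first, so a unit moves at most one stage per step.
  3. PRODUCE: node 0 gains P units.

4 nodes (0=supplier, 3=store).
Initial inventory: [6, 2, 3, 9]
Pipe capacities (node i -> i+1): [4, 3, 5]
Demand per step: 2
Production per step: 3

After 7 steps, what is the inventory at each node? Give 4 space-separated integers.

Step 1: demand=2,sold=2 ship[2->3]=3 ship[1->2]=2 ship[0->1]=4 prod=3 -> inv=[5 4 2 10]
Step 2: demand=2,sold=2 ship[2->3]=2 ship[1->2]=3 ship[0->1]=4 prod=3 -> inv=[4 5 3 10]
Step 3: demand=2,sold=2 ship[2->3]=3 ship[1->2]=3 ship[0->1]=4 prod=3 -> inv=[3 6 3 11]
Step 4: demand=2,sold=2 ship[2->3]=3 ship[1->2]=3 ship[0->1]=3 prod=3 -> inv=[3 6 3 12]
Step 5: demand=2,sold=2 ship[2->3]=3 ship[1->2]=3 ship[0->1]=3 prod=3 -> inv=[3 6 3 13]
Step 6: demand=2,sold=2 ship[2->3]=3 ship[1->2]=3 ship[0->1]=3 prod=3 -> inv=[3 6 3 14]
Step 7: demand=2,sold=2 ship[2->3]=3 ship[1->2]=3 ship[0->1]=3 prod=3 -> inv=[3 6 3 15]

3 6 3 15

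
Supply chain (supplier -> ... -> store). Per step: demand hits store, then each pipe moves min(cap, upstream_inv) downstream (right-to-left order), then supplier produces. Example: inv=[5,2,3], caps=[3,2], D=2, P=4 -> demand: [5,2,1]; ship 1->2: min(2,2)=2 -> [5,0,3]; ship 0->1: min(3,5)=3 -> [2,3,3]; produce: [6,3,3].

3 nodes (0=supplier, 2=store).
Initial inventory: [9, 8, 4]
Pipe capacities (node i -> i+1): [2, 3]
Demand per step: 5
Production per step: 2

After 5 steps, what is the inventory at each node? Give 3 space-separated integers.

Step 1: demand=5,sold=4 ship[1->2]=3 ship[0->1]=2 prod=2 -> inv=[9 7 3]
Step 2: demand=5,sold=3 ship[1->2]=3 ship[0->1]=2 prod=2 -> inv=[9 6 3]
Step 3: demand=5,sold=3 ship[1->2]=3 ship[0->1]=2 prod=2 -> inv=[9 5 3]
Step 4: demand=5,sold=3 ship[1->2]=3 ship[0->1]=2 prod=2 -> inv=[9 4 3]
Step 5: demand=5,sold=3 ship[1->2]=3 ship[0->1]=2 prod=2 -> inv=[9 3 3]

9 3 3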